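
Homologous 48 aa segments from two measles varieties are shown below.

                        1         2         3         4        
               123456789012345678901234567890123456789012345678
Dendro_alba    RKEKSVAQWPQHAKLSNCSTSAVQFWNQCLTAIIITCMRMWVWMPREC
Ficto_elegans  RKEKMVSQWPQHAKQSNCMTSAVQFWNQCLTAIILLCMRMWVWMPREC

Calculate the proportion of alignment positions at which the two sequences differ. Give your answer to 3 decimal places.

Mismatches occur at site 5 (S/M), site 7 (A/S), site 15 (L/Q), site 19 (S/M), site 35 (I/L), site 36 (T/L).
There are 6 differences over 48 sites, so p = 6/48 = 0.125.

0.125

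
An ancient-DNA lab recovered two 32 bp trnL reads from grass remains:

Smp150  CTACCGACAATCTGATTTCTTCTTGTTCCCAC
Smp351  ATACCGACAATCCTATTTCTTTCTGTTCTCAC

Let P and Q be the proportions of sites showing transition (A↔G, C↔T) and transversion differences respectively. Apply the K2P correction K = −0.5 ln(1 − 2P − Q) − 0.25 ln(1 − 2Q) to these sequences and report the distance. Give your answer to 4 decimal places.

0.2207

The sequences differ at positions 1 (C/A, transversion), 13 (T/C, transition), 14 (G/T, transversion), 22 (C/T, transition), 23 (T/C, transition), 29 (C/T, transition).
Of the 6 differences, 4 transitions and 2 transversions over 32 sites: P = 4/32 = 0.125000, Q = 2/32 = 0.062500.
d = −0.5·ln(0.687500) − 0.25·ln(0.875000) = −0.5·(-0.374693) − 0.25·(-0.133531) = 0.2207.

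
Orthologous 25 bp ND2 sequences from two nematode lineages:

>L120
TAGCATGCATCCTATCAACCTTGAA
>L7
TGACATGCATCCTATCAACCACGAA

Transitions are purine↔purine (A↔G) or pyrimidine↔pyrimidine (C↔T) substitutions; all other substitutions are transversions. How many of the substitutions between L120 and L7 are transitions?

3

Mismatches occur at site 2 (A↔G, transition), site 3 (G↔A, transition), site 21 (T↔A, transversion), site 22 (T↔C, transition).
Of the 4 differences, 3 transitions and 1 transversion, so the answer is 3.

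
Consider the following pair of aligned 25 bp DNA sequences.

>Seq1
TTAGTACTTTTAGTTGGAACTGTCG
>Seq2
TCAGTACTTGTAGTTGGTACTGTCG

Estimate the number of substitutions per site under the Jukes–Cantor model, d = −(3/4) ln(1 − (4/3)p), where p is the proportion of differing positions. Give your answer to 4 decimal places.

The sequences differ at positions 2 (T/C), 10 (T/G), 18 (A/T).
p = 3/25 = 0.120000.
d = −0.75 · ln(1 − (4/3)·0.120000) = −0.75 · ln(0.840000) = −0.75 · (-0.174353) = 0.1308.

0.1308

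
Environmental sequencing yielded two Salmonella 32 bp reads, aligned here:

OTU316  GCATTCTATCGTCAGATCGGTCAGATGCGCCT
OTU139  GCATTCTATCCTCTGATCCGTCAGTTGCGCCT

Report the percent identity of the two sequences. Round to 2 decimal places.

87.50%

Mismatches occur at site 11 (G↔C), site 14 (A↔T), site 19 (G↔C), site 25 (A↔T).
28 of the 32 sites match, so the percent identity is 28/32 × 100 = 87.50%.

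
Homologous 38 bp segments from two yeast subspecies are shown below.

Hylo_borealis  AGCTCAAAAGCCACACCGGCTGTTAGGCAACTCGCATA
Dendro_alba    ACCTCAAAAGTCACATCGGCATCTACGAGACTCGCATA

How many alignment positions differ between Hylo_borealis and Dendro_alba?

9

Differing sites — 2:G/C; 11:C/T; 16:C/T; 21:T/A; 22:G/T; 23:T/C; 26:G/C; 28:C/A; 29:A/G.
That gives 9 mismatches out of 38 aligned sites, so the Hamming distance is 9.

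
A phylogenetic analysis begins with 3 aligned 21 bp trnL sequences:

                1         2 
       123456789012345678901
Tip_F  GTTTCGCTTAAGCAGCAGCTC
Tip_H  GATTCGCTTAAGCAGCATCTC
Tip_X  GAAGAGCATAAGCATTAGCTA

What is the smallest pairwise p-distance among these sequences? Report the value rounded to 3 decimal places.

0.095

Pairwise Hamming distances:
  Tip_F vs Tip_H: 2
  Tip_F vs Tip_X: 8
  Tip_H vs Tip_X: 8
The smallest is 2 mismatches, between Tip_F and Tip_H; p = 2/21 = 0.095.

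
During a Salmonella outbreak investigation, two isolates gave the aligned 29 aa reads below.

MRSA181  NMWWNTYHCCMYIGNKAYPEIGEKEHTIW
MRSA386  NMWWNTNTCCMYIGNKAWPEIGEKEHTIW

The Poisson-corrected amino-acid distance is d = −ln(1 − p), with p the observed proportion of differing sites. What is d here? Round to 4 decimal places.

The sequences differ at positions 7 (Y/N), 8 (H/T), 18 (Y/W).
p = 3/29 = 0.103448.
d = −ln(1 − 0.103448) = −ln(0.896552) = 0.1092.

0.1092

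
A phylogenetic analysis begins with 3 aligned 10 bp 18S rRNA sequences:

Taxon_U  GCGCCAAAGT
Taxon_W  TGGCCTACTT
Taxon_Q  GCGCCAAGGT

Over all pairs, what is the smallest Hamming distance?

1

Pairwise Hamming distances:
  Taxon_U vs Taxon_W: 5
  Taxon_U vs Taxon_Q: 1
  Taxon_W vs Taxon_Q: 5
The smallest is 1, between Taxon_U and Taxon_Q.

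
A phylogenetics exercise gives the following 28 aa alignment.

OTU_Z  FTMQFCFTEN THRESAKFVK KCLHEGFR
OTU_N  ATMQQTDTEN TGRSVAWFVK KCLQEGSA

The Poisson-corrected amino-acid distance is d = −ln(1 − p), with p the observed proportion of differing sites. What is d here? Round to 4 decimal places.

0.4990

Differing sites — 1:F/A; 5:F/Q; 6:C/T; 7:F/D; 12:H/G; 14:E/S; 15:S/V; 17:K/W; 24:H/Q; 27:F/S; 28:R/A.
p = 11/28 = 0.392857.
d = −ln(1 − 0.392857) = −ln(0.607143) = 0.4990.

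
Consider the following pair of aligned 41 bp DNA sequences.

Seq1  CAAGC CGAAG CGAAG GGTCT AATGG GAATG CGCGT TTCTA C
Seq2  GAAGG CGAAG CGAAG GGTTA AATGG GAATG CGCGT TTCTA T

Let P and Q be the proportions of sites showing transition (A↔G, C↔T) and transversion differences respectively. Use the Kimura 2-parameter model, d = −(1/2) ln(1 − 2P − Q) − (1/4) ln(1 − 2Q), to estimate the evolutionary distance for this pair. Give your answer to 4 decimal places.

Differing sites — 1:C/G (Tv); 5:C/G (Tv); 19:C/T (Ti); 20:T/A (Tv); 41:C/T (Ti).
Of the 5 differences, 2 transitions and 3 transversions over 41 sites: P = 2/41 = 0.048780, Q = 3/41 = 0.073171.
d = −0.5·ln(0.829269) − 0.25·ln(0.853658) = −0.5·(-0.187211) − 0.25·(-0.158225) = 0.1332.

0.1332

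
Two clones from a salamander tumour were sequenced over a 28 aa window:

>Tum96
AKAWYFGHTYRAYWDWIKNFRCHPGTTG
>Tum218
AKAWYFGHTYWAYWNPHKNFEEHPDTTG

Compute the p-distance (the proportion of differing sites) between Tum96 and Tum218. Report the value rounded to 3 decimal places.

0.250

Mismatches occur at site 11 (R/W), site 15 (D/N), site 16 (W/P), site 17 (I/H), site 21 (R/E), site 22 (C/E), site 25 (G/D).
There are 7 differences over 28 sites, so p = 7/28 = 0.250.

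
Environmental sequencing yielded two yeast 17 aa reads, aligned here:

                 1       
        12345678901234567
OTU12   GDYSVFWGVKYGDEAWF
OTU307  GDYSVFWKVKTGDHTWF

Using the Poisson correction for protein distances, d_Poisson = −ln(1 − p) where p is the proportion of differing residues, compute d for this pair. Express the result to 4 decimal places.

0.2683

Differing sites — 8:G/K; 11:Y/T; 14:E/H; 15:A/T.
p = 4/17 = 0.235294.
d = −ln(1 − 0.235294) = −ln(0.764706) = 0.2683.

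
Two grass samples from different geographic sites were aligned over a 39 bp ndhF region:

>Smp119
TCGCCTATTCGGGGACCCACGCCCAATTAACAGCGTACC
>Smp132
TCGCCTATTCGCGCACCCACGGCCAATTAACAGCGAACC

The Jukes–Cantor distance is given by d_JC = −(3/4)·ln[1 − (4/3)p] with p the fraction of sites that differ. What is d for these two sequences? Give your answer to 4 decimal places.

The sequences differ at positions 12 (G/C), 14 (G/C), 22 (C/G), 36 (T/A).
p = 4/39 = 0.102564.
d = −0.75 · ln(1 − (4/3)·0.102564) = −0.75 · ln(0.863248) = −0.75 · (-0.147053) = 0.1103.

0.1103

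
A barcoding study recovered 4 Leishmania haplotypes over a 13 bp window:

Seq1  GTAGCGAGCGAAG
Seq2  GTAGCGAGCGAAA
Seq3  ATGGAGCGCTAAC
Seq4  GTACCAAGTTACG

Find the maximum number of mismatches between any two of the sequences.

9

Pairwise Hamming distances:
  Seq1 vs Seq2: 1
  Seq1 vs Seq3: 6
  Seq1 vs Seq4: 5
  Seq2 vs Seq3: 6
  Seq2 vs Seq4: 6
  Seq3 vs Seq4: 9
The largest is 9, between Seq3 and Seq4.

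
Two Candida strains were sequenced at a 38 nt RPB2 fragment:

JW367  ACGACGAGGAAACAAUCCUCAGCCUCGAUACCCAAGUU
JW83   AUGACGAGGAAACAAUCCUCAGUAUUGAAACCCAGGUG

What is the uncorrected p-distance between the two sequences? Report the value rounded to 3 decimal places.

0.184

Mismatches occur at site 2 (C↔U), site 23 (C↔U), site 24 (C↔A), site 26 (C↔U), site 29 (U↔A), site 35 (A↔G), site 38 (U↔G).
There are 7 differences over 38 sites, so p = 7/38 = 0.184.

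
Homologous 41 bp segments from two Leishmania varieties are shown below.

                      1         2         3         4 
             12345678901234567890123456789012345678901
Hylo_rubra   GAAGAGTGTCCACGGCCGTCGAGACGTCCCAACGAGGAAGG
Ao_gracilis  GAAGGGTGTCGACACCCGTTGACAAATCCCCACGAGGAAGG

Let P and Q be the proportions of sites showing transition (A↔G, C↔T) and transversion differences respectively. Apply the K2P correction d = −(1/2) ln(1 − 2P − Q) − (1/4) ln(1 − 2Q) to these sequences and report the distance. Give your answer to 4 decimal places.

The sequences differ at positions 5 (A/G, transition), 11 (C/G, transversion), 14 (G/A, transition), 15 (G/C, transversion), 20 (C/T, transition), 23 (G/C, transversion), 25 (C/A, transversion), 26 (G/A, transition), 31 (A/C, transversion).
Of the 9 differences, 4 transitions and 5 transversions over 41 sites: P = 4/41 = 0.097561, Q = 5/41 = 0.121951.
d = −0.5·ln(0.682927) − 0.25·ln(0.756098) = −0.5·(-0.381367) − 0.25·(-0.279584) = 0.2606.

0.2606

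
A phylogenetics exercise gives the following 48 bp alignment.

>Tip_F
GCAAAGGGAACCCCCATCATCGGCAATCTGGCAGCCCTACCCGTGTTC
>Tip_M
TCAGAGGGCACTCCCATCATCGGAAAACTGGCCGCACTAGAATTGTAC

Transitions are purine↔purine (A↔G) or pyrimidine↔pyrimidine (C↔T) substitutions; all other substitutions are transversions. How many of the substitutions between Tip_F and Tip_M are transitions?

2

Differing sites — 1:G/T (Tv); 4:A/G (Ti); 9:A/C (Tv); 12:C/T (Ti); 24:C/A (Tv); 27:T/A (Tv); 33:A/C (Tv); 36:C/A (Tv); 40:C/G (Tv); 41:C/A (Tv); 42:C/A (Tv); 43:G/T (Tv); 47:T/A (Tv).
Of the 13 differences, 2 transitions and 11 transversions, so the answer is 2.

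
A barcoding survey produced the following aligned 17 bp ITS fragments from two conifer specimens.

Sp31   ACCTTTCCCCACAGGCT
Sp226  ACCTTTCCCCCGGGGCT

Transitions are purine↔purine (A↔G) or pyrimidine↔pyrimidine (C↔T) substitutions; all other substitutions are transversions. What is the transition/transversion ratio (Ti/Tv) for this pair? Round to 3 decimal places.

Mismatches occur at site 11 (A↔C, transversion), site 12 (C↔G, transversion), site 13 (A↔G, transition).
Of the 3 differences, 1 transition and 2 transversions, so Ti/Tv = 1/2 = 0.500.

0.500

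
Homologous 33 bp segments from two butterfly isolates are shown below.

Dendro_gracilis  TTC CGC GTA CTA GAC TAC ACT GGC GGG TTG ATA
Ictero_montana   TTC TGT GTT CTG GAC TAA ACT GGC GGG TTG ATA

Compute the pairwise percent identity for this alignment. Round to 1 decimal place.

Mismatches occur at site 4 (C/T), site 6 (C/T), site 9 (A/T), site 12 (A/G), site 18 (C/A).
28 of the 33 sites match, so the percent identity is 28/33 × 100 = 84.8%.

84.8%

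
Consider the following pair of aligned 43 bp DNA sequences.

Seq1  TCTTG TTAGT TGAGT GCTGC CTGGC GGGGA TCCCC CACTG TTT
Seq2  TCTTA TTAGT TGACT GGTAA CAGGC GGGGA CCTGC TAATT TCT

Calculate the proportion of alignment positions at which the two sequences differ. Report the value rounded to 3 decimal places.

0.302

The sequences differ at positions 5 (G/A), 14 (G/C), 17 (C/G), 19 (G/A), 20 (C/A), 22 (T/A), 31 (T/C), 33 (C/T), 34 (C/G), 36 (C/T), 38 (C/A), 40 (G/T), 42 (T/C).
There are 13 differences over 43 sites, so p = 13/43 = 0.302.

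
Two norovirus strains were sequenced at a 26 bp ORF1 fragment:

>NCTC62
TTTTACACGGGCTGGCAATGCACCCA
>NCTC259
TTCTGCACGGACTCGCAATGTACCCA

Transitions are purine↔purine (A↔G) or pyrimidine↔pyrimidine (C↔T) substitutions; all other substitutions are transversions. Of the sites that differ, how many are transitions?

The sequences differ at positions 3 (T/C, transition), 5 (A/G, transition), 11 (G/A, transition), 14 (G/C, transversion), 21 (C/T, transition).
Of the 5 differences, 4 transitions and 1 transversion, so the answer is 4.

4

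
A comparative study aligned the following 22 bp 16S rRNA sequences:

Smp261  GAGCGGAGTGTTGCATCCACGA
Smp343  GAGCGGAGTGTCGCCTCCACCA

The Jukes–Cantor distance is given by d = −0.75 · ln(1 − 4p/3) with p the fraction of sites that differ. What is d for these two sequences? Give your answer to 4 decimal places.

The sequences differ at positions 12 (T/C), 15 (A/C), 21 (G/C).
p = 3/22 = 0.136364.
d = −0.75 · ln(1 − (4/3)·0.136364) = −0.75 · ln(0.818181) = −0.75 · (-0.200672) = 0.1505.

0.1505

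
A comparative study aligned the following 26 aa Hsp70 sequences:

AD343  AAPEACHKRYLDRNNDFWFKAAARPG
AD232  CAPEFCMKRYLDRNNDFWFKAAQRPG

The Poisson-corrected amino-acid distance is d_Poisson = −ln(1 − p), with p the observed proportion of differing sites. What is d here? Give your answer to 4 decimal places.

Differing sites — 1:A/C; 5:A/F; 7:H/M; 23:A/Q.
p = 4/26 = 0.153846.
d = −ln(1 − 0.153846) = −ln(0.846154) = 0.1671.

0.1671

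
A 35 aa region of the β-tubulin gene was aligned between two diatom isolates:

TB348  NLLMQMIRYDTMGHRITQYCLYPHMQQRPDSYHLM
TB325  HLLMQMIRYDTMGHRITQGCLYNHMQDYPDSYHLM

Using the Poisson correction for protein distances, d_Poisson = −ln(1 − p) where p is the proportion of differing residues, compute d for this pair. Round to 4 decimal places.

0.1542

Mismatches occur at site 1 (N→H), site 19 (Y→G), site 23 (P→N), site 27 (Q→D), site 28 (R→Y).
p = 5/35 = 0.142857.
d = −ln(1 − 0.142857) = −ln(0.857143) = 0.1542.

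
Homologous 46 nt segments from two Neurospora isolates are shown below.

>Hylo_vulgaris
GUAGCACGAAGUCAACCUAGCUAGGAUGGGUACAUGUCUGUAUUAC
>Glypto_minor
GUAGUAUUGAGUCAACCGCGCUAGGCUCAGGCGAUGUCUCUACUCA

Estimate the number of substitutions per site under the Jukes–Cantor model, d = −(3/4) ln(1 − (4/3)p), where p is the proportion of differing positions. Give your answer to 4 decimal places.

0.4674

Differing sites — 5:C/U; 7:C/U; 8:G/U; 9:A/G; 18:U/G; 19:A/C; 26:A/C; 28:G/C; 29:G/A; 31:U/G; 32:A/C; 33:C/G; 40:G/C; 43:U/C; 45:A/C; 46:C/A.
p = 16/46 = 0.347826.
d = −0.75 · ln(1 − (4/3)·0.347826) = −0.75 · ln(0.536232) = −0.75 · (-0.623188) = 0.4674.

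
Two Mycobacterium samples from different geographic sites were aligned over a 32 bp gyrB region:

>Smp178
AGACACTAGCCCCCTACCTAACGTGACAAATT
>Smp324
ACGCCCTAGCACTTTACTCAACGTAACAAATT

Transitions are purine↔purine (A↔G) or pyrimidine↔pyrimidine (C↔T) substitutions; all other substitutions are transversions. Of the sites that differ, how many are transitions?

6

Mismatches occur at site 2 (G→C, transversion), site 3 (A→G, transition), site 5 (A→C, transversion), site 11 (C→A, transversion), site 13 (C→T, transition), site 14 (C→T, transition), site 18 (C→T, transition), site 19 (T→C, transition), site 25 (G→A, transition).
Of the 9 differences, 6 transitions and 3 transversions, so the answer is 6.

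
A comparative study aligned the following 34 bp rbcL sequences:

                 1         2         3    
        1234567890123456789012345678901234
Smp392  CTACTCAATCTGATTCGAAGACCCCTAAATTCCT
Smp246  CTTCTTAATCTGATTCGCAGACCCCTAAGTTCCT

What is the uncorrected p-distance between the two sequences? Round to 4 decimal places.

0.1176

Differing sites — 3:A/T; 6:C/T; 18:A/C; 29:A/G.
There are 4 differences over 34 sites, so p = 4/34 = 0.1176.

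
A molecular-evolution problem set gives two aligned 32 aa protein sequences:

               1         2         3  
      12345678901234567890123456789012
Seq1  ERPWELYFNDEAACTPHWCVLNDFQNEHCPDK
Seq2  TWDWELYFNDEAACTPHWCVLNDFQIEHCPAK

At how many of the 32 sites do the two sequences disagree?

5

Differing sites — 1:E/T; 2:R/W; 3:P/D; 26:N/I; 31:D/A.
That gives 5 mismatches out of 32 aligned sites, so the Hamming distance is 5.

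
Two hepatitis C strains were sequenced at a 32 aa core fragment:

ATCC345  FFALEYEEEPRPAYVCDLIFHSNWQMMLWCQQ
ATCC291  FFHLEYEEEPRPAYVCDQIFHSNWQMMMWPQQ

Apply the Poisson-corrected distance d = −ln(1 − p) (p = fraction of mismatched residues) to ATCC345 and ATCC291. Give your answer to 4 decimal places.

0.1335

Mismatches occur at site 3 (A→H), site 18 (L→Q), site 28 (L→M), site 30 (C→P).
p = 4/32 = 0.125000.
d = −ln(1 − 0.125000) = −ln(0.875000) = 0.1335.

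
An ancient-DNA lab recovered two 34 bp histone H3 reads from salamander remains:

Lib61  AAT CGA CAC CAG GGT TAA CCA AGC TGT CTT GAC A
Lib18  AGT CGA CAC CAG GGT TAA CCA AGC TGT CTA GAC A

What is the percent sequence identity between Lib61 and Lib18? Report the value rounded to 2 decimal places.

94.12%

Mismatches occur at site 2 (A→G), site 30 (T→A).
32 of the 34 sites match, so the percent identity is 32/34 × 100 = 94.12%.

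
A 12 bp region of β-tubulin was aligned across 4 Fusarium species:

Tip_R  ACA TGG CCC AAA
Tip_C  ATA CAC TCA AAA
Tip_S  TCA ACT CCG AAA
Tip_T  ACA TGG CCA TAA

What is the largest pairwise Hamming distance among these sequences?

7

Pairwise Hamming distances:
  Tip_R vs Tip_C: 6
  Tip_R vs Tip_S: 5
  Tip_R vs Tip_T: 2
  Tip_C vs Tip_S: 7
  Tip_C vs Tip_T: 6
  Tip_S vs Tip_T: 6
The largest is 7, between Tip_C and Tip_S.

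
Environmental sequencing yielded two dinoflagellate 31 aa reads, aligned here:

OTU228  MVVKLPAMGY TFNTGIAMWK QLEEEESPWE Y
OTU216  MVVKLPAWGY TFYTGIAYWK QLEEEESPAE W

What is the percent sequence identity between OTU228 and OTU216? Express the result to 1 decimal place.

83.9%

Mismatches occur at site 8 (M/W), site 13 (N/Y), site 18 (M/Y), site 29 (W/A), site 31 (Y/W).
26 of the 31 sites match, so the percent identity is 26/31 × 100 = 83.9%.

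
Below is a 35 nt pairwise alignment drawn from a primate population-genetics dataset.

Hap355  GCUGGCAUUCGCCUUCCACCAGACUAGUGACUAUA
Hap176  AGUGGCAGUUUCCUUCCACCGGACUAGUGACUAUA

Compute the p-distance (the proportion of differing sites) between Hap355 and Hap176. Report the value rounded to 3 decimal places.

0.171

Differing sites — 1:G/A; 2:C/G; 8:U/G; 10:C/U; 11:G/U; 21:A/G.
There are 6 differences over 35 sites, so p = 6/35 = 0.171.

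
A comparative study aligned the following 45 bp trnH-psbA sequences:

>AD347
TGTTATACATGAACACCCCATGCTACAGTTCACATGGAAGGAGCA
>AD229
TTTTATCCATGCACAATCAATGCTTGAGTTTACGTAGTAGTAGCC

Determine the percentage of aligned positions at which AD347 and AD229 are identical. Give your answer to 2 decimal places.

68.89%

Mismatches occur at site 2 (G/T), site 7 (A/C), site 12 (A/C), site 16 (C/A), site 17 (C/T), site 19 (C/A), site 25 (A/T), site 26 (C/G), site 31 (C/T), site 34 (A/G), site 36 (G/A), site 38 (A/T), site 41 (G/T), site 45 (A/C).
31 of the 45 sites match, so the percent identity is 31/45 × 100 = 68.89%.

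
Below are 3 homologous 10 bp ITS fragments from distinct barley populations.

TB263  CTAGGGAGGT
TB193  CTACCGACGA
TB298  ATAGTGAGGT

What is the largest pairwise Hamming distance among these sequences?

5

Pairwise Hamming distances:
  TB263 vs TB193: 4
  TB263 vs TB298: 2
  TB193 vs TB298: 5
The largest is 5, between TB193 and TB298.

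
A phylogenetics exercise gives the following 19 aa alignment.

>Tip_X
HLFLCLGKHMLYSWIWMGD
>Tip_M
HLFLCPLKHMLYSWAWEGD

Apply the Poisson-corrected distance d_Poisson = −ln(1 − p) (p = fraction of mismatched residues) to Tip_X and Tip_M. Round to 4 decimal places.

Mismatches occur at site 6 (L/P), site 7 (G/L), site 15 (I/A), site 17 (M/E).
p = 4/19 = 0.210526.
d = −ln(1 − 0.210526) = −ln(0.789474) = 0.2364.

0.2364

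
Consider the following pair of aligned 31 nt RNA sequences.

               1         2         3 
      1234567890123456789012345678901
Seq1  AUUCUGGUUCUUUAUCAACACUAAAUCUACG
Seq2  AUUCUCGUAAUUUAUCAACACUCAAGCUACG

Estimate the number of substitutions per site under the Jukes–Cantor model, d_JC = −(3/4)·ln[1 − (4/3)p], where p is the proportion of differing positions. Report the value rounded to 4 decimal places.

0.1816

Differing sites — 6:G/C; 9:U/A; 10:C/A; 23:A/C; 26:U/G.
p = 5/31 = 0.161290.
d = −0.75 · ln(1 − (4/3)·0.161290) = −0.75 · ln(0.784947) = −0.75 · (-0.242139) = 0.1816.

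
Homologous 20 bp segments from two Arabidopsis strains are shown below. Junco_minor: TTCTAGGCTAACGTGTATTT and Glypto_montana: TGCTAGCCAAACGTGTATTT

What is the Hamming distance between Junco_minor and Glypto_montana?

3

The sequences differ at positions 2 (T/G), 7 (G/C), 9 (T/A).
That gives 3 mismatches out of 20 aligned sites, so the Hamming distance is 3.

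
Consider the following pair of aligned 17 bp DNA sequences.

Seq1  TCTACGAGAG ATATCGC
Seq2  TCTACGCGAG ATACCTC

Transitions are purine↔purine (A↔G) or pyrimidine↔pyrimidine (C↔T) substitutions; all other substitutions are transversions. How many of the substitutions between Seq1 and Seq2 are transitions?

Differing sites — 7:A/C (Tv); 14:T/C (Ti); 16:G/T (Tv).
Of the 3 differences, 1 transition and 2 transversions, so the answer is 1.

1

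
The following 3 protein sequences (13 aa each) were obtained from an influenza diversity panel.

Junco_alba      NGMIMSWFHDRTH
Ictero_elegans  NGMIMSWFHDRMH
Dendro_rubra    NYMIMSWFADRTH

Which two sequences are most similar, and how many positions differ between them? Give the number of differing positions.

1

Pairwise Hamming distances:
  Junco_alba vs Ictero_elegans: 1
  Junco_alba vs Dendro_rubra: 2
  Ictero_elegans vs Dendro_rubra: 3
The smallest is 1, between Junco_alba and Ictero_elegans.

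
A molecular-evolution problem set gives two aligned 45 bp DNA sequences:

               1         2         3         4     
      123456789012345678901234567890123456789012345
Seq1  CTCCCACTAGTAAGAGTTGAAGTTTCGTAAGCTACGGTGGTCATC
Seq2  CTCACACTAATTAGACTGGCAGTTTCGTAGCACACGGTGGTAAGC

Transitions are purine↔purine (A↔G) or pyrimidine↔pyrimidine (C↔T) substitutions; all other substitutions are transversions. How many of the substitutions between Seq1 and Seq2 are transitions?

Differing sites — 4:C/A (Tv); 10:G/A (Ti); 12:A/T (Tv); 16:G/C (Tv); 18:T/G (Tv); 20:A/C (Tv); 30:A/G (Ti); 31:G/C (Tv); 32:C/A (Tv); 33:T/C (Ti); 42:C/A (Tv); 44:T/G (Tv).
Of the 12 differences, 3 transitions and 9 transversions, so the answer is 3.

3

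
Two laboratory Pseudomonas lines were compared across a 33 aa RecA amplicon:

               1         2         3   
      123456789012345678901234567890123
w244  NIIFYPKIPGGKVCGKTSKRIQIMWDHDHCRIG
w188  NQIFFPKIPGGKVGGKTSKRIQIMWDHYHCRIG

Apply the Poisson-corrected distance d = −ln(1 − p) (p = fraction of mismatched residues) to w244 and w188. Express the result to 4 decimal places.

Mismatches occur at site 2 (I/Q), site 5 (Y/F), site 14 (C/G), site 28 (D/Y).
p = 4/33 = 0.121212.
d = −ln(1 − 0.121212) = −ln(0.878788) = 0.1292.

0.1292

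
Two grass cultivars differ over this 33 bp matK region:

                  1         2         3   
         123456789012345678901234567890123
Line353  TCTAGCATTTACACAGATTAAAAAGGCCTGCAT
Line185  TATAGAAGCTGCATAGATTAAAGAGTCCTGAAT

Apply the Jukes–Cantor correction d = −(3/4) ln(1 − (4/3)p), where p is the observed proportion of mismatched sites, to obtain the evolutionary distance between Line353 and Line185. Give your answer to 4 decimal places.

The sequences differ at positions 2 (C/A), 6 (C/A), 8 (T/G), 9 (T/C), 11 (A/G), 14 (C/T), 23 (A/G), 26 (G/T), 31 (C/A).
p = 9/33 = 0.272727.
d = −0.75 · ln(1 − (4/3)·0.272727) = −0.75 · ln(0.636364) = −0.75 · (-0.451985) = 0.3390.

0.3390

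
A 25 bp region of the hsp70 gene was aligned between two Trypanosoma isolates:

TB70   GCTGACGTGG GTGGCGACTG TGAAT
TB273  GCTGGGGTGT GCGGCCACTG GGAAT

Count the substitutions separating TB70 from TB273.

Differing sites — 5:A/G; 6:C/G; 10:G/T; 12:T/C; 16:G/C; 21:T/G.
That gives 6 mismatches out of 25 aligned sites, so the Hamming distance is 6.

6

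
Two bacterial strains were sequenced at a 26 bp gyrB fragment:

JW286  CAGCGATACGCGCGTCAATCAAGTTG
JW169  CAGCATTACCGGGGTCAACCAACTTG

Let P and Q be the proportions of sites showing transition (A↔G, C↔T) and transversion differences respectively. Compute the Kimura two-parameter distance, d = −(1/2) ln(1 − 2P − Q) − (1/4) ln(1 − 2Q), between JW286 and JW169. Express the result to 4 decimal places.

Mismatches occur at site 5 (G→A, transition), site 6 (A→T, transversion), site 10 (G→C, transversion), site 11 (C→G, transversion), site 13 (C→G, transversion), site 19 (T→C, transition), site 23 (G→C, transversion).
Of the 7 differences, 2 transitions and 5 transversions over 26 sites: P = 2/26 = 0.076923, Q = 5/26 = 0.192308.
d = −0.5·ln(0.653846) − 0.25·ln(0.615384) = −0.5·(-0.424883) − 0.25·(-0.485509) = 0.3338.

0.3338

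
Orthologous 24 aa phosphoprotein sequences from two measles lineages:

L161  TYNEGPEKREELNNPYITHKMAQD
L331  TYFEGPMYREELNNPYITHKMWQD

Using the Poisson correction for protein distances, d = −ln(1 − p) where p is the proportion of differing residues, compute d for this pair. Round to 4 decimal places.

Differing sites — 3:N/F; 7:E/M; 8:K/Y; 22:A/W.
p = 4/24 = 0.166667.
d = −ln(1 − 0.166667) = −ln(0.833333) = 0.1823.

0.1823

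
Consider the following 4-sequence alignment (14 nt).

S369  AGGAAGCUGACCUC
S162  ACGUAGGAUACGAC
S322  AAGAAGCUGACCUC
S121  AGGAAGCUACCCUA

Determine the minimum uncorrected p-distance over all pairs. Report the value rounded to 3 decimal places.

Pairwise Hamming distances:
  S369 vs S162: 7
  S369 vs S322: 1
  S369 vs S121: 3
  S162 vs S322: 7
  S162 vs S121: 9
  S322 vs S121: 4
The smallest is 1 mismatch, between S369 and S322; p = 1/14 = 0.071.

0.071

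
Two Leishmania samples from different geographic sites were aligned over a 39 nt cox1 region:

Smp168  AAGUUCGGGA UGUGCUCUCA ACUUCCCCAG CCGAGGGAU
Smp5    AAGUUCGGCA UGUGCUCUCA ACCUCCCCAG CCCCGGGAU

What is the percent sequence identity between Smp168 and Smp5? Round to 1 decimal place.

The sequences differ at positions 9 (G/C), 23 (U/C), 33 (G/C), 34 (A/C).
35 of the 39 sites match, so the percent identity is 35/39 × 100 = 89.7%.

89.7%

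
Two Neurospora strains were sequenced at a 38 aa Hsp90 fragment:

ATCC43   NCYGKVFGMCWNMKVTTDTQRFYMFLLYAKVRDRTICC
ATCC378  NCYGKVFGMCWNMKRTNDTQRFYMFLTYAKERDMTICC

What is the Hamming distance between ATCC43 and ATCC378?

Differing sites — 15:V/R; 17:T/N; 27:L/T; 31:V/E; 34:R/M.
That gives 5 mismatches out of 38 aligned sites, so the Hamming distance is 5.

5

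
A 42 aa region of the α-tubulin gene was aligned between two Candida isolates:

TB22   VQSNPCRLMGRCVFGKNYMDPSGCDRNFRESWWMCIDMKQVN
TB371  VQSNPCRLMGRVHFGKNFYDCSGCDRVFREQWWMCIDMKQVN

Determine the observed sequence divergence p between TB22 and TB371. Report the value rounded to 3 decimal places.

Mismatches occur at site 12 (C→V), site 13 (V→H), site 18 (Y→F), site 19 (M→Y), site 21 (P→C), site 27 (N→V), site 31 (S→Q).
There are 7 differences over 42 sites, so p = 7/42 = 0.167.

0.167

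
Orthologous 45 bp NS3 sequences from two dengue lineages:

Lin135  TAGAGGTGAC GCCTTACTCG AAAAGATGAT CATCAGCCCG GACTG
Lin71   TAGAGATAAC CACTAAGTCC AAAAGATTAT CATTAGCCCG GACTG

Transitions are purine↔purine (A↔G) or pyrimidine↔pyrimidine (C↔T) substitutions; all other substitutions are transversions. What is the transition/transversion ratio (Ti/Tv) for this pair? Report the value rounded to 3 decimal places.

0.500

Differing sites — 6:G/A (Ti); 8:G/A (Ti); 11:G/C (Tv); 12:C/A (Tv); 15:T/A (Tv); 17:C/G (Tv); 20:G/C (Tv); 28:G/T (Tv); 34:C/T (Ti).
Of the 9 differences, 3 transitions and 6 transversions, so Ti/Tv = 3/6 = 0.500.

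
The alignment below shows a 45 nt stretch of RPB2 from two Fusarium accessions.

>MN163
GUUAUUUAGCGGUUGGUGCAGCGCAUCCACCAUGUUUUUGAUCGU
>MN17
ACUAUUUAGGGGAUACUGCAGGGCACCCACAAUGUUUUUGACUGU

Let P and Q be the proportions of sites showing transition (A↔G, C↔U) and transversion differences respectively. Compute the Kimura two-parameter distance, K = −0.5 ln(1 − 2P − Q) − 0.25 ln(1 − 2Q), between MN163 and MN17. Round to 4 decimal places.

0.3001

The sequences differ at positions 1 (G/A, transition), 2 (U/C, transition), 10 (C/G, transversion), 13 (U/A, transversion), 15 (G/A, transition), 16 (G/C, transversion), 22 (C/G, transversion), 26 (U/C, transition), 31 (C/A, transversion), 42 (U/C, transition), 43 (C/U, transition).
Of the 11 differences, 6 transitions and 5 transversions over 45 sites: P = 6/45 = 0.133333, Q = 5/45 = 0.111111.
d = −0.5·ln(0.622223) − 0.25·ln(0.777778) = −0.5·(-0.474457) − 0.25·(-0.251314) = 0.3001.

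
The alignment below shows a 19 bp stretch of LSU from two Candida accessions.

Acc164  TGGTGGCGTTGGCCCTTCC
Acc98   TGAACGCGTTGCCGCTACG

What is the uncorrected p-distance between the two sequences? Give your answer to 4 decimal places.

The sequences differ at positions 3 (G/A), 4 (T/A), 5 (G/C), 12 (G/C), 14 (C/G), 17 (T/A), 19 (C/G).
There are 7 differences over 19 sites, so p = 7/19 = 0.3684.

0.3684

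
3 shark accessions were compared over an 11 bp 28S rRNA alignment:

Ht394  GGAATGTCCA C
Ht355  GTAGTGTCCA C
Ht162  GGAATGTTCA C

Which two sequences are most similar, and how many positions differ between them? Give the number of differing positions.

1

Pairwise Hamming distances:
  Ht394 vs Ht355: 2
  Ht394 vs Ht162: 1
  Ht355 vs Ht162: 3
The smallest is 1, between Ht394 and Ht162.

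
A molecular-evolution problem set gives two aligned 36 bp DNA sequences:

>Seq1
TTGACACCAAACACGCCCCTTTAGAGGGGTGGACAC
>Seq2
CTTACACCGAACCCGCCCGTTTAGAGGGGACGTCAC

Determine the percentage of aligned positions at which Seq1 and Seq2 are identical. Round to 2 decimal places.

77.78%

Differing sites — 1:T/C; 3:G/T; 9:A/G; 13:A/C; 19:C/G; 30:T/A; 31:G/C; 33:A/T.
28 of the 36 sites match, so the percent identity is 28/36 × 100 = 77.78%.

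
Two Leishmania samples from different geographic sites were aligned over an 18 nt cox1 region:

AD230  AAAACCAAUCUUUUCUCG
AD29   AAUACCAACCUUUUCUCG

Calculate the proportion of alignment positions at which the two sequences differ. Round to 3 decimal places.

Differing sites — 3:A/U; 9:U/C.
There are 2 differences over 18 sites, so p = 2/18 = 0.111.

0.111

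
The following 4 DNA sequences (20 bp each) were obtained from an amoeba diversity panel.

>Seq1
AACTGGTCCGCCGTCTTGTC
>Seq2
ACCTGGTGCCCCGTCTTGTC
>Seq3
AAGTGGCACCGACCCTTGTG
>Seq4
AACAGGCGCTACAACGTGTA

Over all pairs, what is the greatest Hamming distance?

Pairwise Hamming distances:
  Seq1 vs Seq2: 3
  Seq1 vs Seq3: 9
  Seq1 vs Seq4: 9
  Seq2 vs Seq3: 9
  Seq2 vs Seq4: 9
  Seq3 vs Seq4: 10
The largest is 10, between Seq3 and Seq4.

10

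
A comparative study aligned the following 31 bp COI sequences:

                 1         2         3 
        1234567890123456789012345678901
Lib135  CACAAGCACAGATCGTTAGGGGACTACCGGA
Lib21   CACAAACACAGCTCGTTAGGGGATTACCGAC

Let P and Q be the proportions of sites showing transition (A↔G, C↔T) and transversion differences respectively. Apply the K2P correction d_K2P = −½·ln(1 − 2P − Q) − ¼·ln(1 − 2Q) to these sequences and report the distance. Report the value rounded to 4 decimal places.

0.1838

Differing sites — 6:G/A (Ti); 12:A/C (Tv); 24:C/T (Ti); 30:G/A (Ti); 31:A/C (Tv).
Of the 5 differences, 3 transitions and 2 transversions over 31 sites: P = 3/31 = 0.096774, Q = 2/31 = 0.064516.
d = −0.5·ln(0.741936) − 0.25·ln(0.870968) = −0.5·(-0.298492) − 0.25·(-0.138150) = 0.1838.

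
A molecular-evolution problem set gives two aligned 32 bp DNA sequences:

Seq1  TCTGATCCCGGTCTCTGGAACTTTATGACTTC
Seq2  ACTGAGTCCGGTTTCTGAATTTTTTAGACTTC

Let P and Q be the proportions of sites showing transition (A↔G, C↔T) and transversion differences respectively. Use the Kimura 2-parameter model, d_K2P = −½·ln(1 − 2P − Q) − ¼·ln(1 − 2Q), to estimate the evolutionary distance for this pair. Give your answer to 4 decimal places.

Mismatches occur at site 1 (T↔A, transversion), site 6 (T↔G, transversion), site 7 (C↔T, transition), site 13 (C↔T, transition), site 18 (G↔A, transition), site 20 (A↔T, transversion), site 21 (C↔T, transition), site 25 (A↔T, transversion), site 26 (T↔A, transversion).
Of the 9 differences, 4 transitions and 5 transversions over 32 sites: P = 4/32 = 0.125000, Q = 5/32 = 0.156250.
d = −0.5·ln(0.593750) − 0.25·ln(0.687500) = −0.5·(-0.521297) − 0.25·(-0.374693) = 0.3543.

0.3543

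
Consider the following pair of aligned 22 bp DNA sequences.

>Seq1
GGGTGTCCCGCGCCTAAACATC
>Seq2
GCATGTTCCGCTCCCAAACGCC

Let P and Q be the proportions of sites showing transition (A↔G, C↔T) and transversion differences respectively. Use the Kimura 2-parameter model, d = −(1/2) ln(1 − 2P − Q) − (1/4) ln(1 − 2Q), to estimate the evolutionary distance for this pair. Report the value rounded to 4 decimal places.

Mismatches occur at site 2 (G→C, transversion), site 3 (G→A, transition), site 7 (C→T, transition), site 12 (G→T, transversion), site 15 (T→C, transition), site 20 (A→G, transition), site 21 (T→C, transition).
Of the 7 differences, 5 transitions and 2 transversions over 22 sites: P = 5/22 = 0.227273, Q = 2/22 = 0.090909.
d = −0.5·ln(0.454545) − 0.25·ln(0.818182) = −0.5·(-0.788458) − 0.25·(-0.200670) = 0.4444.

0.4444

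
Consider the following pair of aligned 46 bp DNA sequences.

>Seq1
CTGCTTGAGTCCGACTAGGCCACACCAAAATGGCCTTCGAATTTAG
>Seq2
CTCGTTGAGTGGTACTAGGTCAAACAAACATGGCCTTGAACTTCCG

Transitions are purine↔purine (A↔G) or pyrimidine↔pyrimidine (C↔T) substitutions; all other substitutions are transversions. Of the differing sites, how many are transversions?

11

Differing sites — 3:G/C (Tv); 4:C/G (Tv); 11:C/G (Tv); 12:C/G (Tv); 13:G/T (Tv); 20:C/T (Ti); 23:C/A (Tv); 26:C/A (Tv); 29:A/C (Tv); 38:C/G (Tv); 39:G/A (Ti); 41:A/C (Tv); 44:T/C (Ti); 45:A/C (Tv).
Of the 14 differences, 3 transitions and 11 transversions, so the answer is 11.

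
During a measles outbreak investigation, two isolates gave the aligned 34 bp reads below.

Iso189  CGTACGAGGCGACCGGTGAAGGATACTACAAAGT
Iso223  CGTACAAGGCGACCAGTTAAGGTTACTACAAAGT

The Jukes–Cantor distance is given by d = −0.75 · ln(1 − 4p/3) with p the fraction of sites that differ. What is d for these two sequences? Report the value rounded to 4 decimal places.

0.1280

The sequences differ at positions 6 (G/A), 15 (G/A), 18 (G/T), 23 (A/T).
p = 4/34 = 0.117647.
d = −0.75 · ln(1 − (4/3)·0.117647) = −0.75 · ln(0.843137) = −0.75 · (-0.170626) = 0.1280.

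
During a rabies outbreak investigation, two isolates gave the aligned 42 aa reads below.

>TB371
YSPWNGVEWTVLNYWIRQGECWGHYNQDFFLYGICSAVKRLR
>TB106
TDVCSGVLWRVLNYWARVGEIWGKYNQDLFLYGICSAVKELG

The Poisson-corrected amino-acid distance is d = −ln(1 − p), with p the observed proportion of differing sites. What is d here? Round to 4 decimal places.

Mismatches occur at site 1 (Y→T), site 2 (S→D), site 3 (P→V), site 4 (W→C), site 5 (N→S), site 8 (E→L), site 10 (T→R), site 16 (I→A), site 18 (Q→V), site 21 (C→I), site 24 (H→K), site 29 (F→L), site 40 (R→E), site 42 (R→G).
p = 14/42 = 0.333333.
d = −ln(1 − 0.333333) = −ln(0.666667) = 0.4055.

0.4055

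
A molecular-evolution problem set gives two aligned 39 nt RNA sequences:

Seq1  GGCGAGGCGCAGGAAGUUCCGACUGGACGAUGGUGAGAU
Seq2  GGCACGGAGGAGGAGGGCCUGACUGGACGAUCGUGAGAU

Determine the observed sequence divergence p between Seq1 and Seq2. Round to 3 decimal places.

Mismatches occur at site 4 (G/A), site 5 (A/C), site 8 (C/A), site 10 (C/G), site 15 (A/G), site 17 (U/G), site 18 (U/C), site 20 (C/U), site 32 (G/C).
There are 9 differences over 39 sites, so p = 9/39 = 0.231.

0.231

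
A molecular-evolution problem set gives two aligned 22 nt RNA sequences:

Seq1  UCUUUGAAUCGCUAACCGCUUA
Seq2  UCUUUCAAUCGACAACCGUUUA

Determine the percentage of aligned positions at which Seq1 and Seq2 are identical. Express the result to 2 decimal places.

81.82%

Differing sites — 6:G/C; 12:C/A; 13:U/C; 19:C/U.
18 of the 22 sites match, so the percent identity is 18/22 × 100 = 81.82%.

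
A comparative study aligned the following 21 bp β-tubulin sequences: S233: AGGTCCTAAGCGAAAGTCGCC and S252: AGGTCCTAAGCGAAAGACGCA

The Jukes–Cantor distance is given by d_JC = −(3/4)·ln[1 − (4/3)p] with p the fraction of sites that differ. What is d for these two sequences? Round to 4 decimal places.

Differing sites — 17:T/A; 21:C/A.
p = 2/21 = 0.095238.
d = −0.75 · ln(1 − (4/3)·0.095238) = −0.75 · ln(0.873016) = −0.75 · (-0.135801) = 0.1019.

0.1019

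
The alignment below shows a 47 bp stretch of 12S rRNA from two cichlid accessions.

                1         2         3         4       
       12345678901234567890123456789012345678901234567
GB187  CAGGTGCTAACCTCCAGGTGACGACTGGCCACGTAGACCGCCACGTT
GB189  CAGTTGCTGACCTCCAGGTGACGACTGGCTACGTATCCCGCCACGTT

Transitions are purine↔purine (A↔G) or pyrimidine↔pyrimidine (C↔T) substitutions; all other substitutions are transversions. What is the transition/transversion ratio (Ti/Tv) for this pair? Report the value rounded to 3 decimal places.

0.667

The sequences differ at positions 4 (G/T, transversion), 9 (A/G, transition), 30 (C/T, transition), 36 (G/T, transversion), 37 (A/C, transversion).
Of the 5 differences, 2 transitions and 3 transversions, so Ti/Tv = 2/3 = 0.667.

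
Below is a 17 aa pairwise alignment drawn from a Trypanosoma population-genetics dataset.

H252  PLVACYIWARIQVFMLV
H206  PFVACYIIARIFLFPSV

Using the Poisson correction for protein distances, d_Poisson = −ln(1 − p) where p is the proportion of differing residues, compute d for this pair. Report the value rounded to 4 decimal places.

Differing sites — 2:L/F; 8:W/I; 12:Q/F; 13:V/L; 15:M/P; 16:L/S.
p = 6/17 = 0.352941.
d = −ln(1 − 0.352941) = −ln(0.647059) = 0.4353.

0.4353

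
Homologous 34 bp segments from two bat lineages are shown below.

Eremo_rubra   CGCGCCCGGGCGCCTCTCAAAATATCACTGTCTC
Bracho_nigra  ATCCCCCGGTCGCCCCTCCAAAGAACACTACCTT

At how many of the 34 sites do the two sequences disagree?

Differing sites — 1:C/A; 2:G/T; 4:G/C; 10:G/T; 15:T/C; 19:A/C; 23:T/G; 25:T/A; 30:G/A; 31:T/C; 34:C/T.
That gives 11 mismatches out of 34 aligned sites, so the Hamming distance is 11.

11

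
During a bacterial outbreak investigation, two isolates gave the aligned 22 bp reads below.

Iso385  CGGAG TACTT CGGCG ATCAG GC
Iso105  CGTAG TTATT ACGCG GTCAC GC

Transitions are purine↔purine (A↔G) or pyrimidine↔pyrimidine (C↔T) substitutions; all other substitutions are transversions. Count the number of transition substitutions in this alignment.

Mismatches occur at site 3 (G↔T, transversion), site 7 (A↔T, transversion), site 8 (C↔A, transversion), site 11 (C↔A, transversion), site 12 (G↔C, transversion), site 16 (A↔G, transition), site 20 (G↔C, transversion).
Of the 7 differences, 1 transition and 6 transversions, so the answer is 1.

1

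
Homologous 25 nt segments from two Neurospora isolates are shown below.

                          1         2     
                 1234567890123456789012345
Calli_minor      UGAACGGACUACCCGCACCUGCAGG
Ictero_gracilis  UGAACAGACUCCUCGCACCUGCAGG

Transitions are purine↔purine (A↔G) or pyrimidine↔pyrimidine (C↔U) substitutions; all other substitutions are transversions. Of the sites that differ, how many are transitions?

2

The sequences differ at positions 6 (G/A, transition), 11 (A/C, transversion), 13 (C/U, transition).
Of the 3 differences, 2 transitions and 1 transversion, so the answer is 2.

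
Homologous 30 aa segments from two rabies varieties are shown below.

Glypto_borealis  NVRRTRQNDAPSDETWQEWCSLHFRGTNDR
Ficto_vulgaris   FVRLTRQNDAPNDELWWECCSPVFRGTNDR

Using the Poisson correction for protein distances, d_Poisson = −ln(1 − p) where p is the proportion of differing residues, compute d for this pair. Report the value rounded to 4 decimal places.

0.3102

Mismatches occur at site 1 (N↔F), site 4 (R↔L), site 12 (S↔N), site 15 (T↔L), site 17 (Q↔W), site 19 (W↔C), site 22 (L↔P), site 23 (H↔V).
p = 8/30 = 0.266667.
d = −ln(1 − 0.266667) = −ln(0.733333) = 0.3102.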